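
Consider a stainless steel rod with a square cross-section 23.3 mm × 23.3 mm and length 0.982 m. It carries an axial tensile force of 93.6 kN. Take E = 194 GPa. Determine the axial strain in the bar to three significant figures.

A = 542.9 mm².
σ = N/A = 172.4 MPa; ε = σ/E = 172.4/194000 = 8.887e-04.

8.89e-04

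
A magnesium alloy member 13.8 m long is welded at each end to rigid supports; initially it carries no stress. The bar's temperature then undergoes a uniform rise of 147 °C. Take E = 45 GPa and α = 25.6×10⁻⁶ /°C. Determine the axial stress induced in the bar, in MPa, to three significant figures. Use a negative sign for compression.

-169 MPa

Free thermal expansion αLΔT = 25.6e-6 · 13800 · 147 = 51.93 mm.
The walls impose strain ε = −(51.93)/13800 = -3.7632e-03; σ = Eε = 45000 · -3.7632e-03 = -169.3 MPa.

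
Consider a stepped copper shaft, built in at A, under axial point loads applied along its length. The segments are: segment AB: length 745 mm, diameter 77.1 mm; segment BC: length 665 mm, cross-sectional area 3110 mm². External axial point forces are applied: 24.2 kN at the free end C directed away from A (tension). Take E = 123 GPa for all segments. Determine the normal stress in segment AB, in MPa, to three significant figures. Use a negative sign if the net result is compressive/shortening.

Internal axial forces (sectioning from the free end, tension +): N_BC = 24.2 kN, N_AB = 24.2 kN.
A_AB = 4669 mm².
σ_AB = N_AB/A_AB = 24200/4669 = 5.183 MPa.

5.18 MPa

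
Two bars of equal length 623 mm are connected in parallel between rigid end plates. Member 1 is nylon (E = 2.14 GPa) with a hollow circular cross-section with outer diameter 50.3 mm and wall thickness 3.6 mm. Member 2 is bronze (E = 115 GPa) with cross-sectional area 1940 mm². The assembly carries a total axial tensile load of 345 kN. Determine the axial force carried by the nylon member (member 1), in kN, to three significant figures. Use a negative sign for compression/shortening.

1.74 kN

A_1 = 528.2 mm².
Equal strain + equilibrium ⇒ each member carries load in proportion to AE: A₁E₁ = 1130000 N, A₂E₂ = 223100000 N, ΣAE = 224200000 N.
F₁ = P·A₁E₁/ΣAE = 345000·1130000/224200000 = 1739 N.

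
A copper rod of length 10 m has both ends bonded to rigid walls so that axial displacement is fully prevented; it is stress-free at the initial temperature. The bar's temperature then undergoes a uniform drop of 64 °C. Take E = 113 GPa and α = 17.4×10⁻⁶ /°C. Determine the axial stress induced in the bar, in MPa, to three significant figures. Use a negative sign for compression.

126 MPa

Free thermal expansion αLΔT = 17.4e-6 · 10000 · -64 = -11.14 mm.
The walls impose strain ε = −(-11.14)/10000 = 1.1136e-03; σ = Eε = 113000 · 1.1136e-03 = 125.8 MPa.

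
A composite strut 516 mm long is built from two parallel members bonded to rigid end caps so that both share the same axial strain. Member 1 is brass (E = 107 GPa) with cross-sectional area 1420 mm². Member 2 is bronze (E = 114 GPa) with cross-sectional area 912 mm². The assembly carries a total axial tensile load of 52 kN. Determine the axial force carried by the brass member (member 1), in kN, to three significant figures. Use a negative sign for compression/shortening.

30.9 kN

Equal strain + equilibrium ⇒ each member carries load in proportion to AE: A₁E₁ = 151900000 N, A₂E₂ = 104000000 N, ΣAE = 255900000 N.
F₁ = P·A₁E₁/ΣAE = 52000·151900000/255900000 = 30870 N.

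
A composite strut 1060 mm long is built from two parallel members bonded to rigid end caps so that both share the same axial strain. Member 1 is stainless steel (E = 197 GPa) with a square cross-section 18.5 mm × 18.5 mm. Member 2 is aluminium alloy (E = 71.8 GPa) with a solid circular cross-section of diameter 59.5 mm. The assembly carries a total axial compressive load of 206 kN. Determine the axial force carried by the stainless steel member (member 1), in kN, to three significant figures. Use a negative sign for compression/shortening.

A_1 = 342.2 mm².
A_2 = 2781 mm².
Equal strain + equilibrium ⇒ each member carries load in proportion to AE: A₁E₁ = 67420000 N, A₂E₂ = 199600000 N, ΣAE = 267100000 N.
F₁ = P·A₁E₁/ΣAE = -206000·67420000/267100000 = -52010 N.

-52.0 kN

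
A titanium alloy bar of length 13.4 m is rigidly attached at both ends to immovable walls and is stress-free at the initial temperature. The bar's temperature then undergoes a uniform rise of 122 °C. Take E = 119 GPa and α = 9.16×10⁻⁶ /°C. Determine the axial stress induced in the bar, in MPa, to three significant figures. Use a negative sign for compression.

-133 MPa

Free thermal expansion αLΔT = 9.16e-6 · 13400 · 122 = 14.97 mm.
The walls impose strain ε = −(14.97)/13400 = -1.1175e-03; σ = Eε = 119000 · -1.1175e-03 = -133 MPa.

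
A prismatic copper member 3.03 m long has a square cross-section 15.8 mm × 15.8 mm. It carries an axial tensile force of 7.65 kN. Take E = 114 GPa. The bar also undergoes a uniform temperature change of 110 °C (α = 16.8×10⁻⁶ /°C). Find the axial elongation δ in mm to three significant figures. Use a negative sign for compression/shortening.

A = 249.6 mm².
δ_mech = NL/(AE) = 7650·3030/(249.6·114000) = 0.8145 mm.
δ_thermal = αLΔT = 16.8e-6·3030·110 = 5.599 mm.
δ = δ_mech + δ_thermal = 6.414 mm.

6.41 mm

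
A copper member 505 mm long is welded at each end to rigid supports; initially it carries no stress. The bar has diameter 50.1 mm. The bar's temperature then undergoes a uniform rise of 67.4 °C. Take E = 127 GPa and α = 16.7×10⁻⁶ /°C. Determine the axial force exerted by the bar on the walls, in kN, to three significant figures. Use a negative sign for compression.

-282 kN

Free thermal expansion αLΔT = 16.7e-6 · 505 · 67.4 = 0.5684 mm.
The walls impose strain ε = −(0.5684)/505 = -1.1256e-03; σ = Eε = 127000 · -1.1256e-03 = -142.9 MPa.
Wall reaction R = σ·A = -142.9·1971 = -281800 N = -281.8 kN.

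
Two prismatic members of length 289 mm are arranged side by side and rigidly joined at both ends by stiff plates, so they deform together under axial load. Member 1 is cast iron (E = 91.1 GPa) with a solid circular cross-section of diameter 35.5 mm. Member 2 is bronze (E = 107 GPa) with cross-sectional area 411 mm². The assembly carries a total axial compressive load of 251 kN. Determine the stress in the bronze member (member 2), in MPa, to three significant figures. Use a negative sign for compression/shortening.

A_1 = 989.8 mm².
Equal strain + equilibrium ⇒ each member carries load in proportion to AE: A₁E₁ = 90170000 N, A₂E₂ = 43980000 N, ΣAE = 134100000 N.
σ₂ = P·E₂/ΣAE = -251000·107000/134100000 = -200.2 MPa.

-200 MPa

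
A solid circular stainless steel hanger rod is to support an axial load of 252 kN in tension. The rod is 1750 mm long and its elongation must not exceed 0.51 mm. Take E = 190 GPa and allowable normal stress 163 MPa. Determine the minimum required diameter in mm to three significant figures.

76.1 mm

Required area A ≥ P/σ_allow = 252000/163 = 1546 mm².
For a solid circular section, d ≥ √(4A/π) = 44.37 mm.
Elongation limit: A ≥ PL/(Eδ_allow) = 252000·1750/(190000·0.51) = 4551 mm² ⇒ d ≥ 76.12 mm.
The elongation limit governs.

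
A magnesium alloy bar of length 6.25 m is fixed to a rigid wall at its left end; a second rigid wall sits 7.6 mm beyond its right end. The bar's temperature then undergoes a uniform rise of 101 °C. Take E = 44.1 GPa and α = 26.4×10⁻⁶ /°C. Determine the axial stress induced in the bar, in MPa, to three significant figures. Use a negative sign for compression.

Free thermal expansion αLΔT = 26.4e-6 · 6250 · 101 = 16.66 mm.
The walls engage after the gap closes; constrained expansion = 16.66 − 7.6 = 9.065 mm.
The walls impose strain ε = −(9.065)/6250 = -1.4504e-03; σ = Eε = 44100 · -1.4504e-03 = -63.96 MPa.

-64.0 MPa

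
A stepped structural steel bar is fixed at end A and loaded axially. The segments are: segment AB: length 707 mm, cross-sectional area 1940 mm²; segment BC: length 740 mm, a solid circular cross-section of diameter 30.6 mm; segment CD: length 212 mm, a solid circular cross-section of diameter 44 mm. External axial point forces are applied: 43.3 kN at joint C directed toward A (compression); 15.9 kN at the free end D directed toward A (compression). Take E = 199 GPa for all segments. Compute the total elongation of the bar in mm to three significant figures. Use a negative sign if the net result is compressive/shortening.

-0.419 mm

Internal axial forces (sectioning from the free end, tension +): N_CD = -15.9 kN, N_BC = -59.2 kN, N_AB = -59.2 kN.
A_BC = 735.4 mm².
A_CD = 1521 mm².
δ_AB = -59200·707/(1940·199000) = -0.1084 mm
δ_BC = -59200·740/(735.4·199000) = -0.2993 mm
δ_CD = -15900·212/(1521·199000) = -0.01114 mm
δ = Σδ_i = -0.4189 mm.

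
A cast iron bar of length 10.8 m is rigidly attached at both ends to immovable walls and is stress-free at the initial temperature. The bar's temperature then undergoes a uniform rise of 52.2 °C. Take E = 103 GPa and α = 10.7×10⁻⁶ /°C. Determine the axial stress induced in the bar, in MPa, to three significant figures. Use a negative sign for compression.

Free thermal expansion αLΔT = 10.7e-6 · 10800 · 52.2 = 6.032 mm.
The walls impose strain ε = −(6.032)/10800 = -5.5854e-04; σ = Eε = 103000 · -5.5854e-04 = -57.53 MPa.

-57.5 MPa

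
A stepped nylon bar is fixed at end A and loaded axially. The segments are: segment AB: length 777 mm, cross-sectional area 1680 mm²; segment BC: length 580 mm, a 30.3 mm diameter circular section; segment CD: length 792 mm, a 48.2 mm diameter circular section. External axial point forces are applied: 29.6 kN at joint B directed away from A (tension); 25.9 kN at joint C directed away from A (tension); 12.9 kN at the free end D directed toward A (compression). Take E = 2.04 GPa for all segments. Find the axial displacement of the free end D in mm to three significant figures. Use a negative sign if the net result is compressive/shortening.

12.0 mm

Internal axial forces (sectioning from the free end, tension +): N_CD = -12.9 kN, N_BC = 13 kN, N_AB = 42.6 kN.
A_BC = 721.1 mm².
A_CD = 1825 mm².
δ_AB = 42600·777/(1680·2040) = 9.658 mm
δ_BC = 13000·580/(721.1·2040) = 5.126 mm
δ_CD = -12900·792/(1825·2040) = -2.745 mm
δ = Σδ_i = 12.04 mm.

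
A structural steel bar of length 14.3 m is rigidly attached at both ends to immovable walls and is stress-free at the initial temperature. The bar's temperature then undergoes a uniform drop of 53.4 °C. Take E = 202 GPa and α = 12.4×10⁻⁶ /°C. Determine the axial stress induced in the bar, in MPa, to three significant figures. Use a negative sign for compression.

134 MPa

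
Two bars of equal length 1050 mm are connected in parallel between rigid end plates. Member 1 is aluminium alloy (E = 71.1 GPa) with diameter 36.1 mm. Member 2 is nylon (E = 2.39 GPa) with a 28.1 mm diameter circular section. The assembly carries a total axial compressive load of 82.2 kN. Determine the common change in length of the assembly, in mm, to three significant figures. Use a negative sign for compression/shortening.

A_1 = 1024 mm².
A_2 = 620.2 mm².
Equal strain + equilibrium ⇒ each member carries load in proportion to AE: A₁E₁ = 72770000 N, A₂E₂ = 1482000 N, ΣAE = 74260000 N.
δ = PL/ΣAE = -82200·1050/74260000 = -1.162 mm.

-1.16 mm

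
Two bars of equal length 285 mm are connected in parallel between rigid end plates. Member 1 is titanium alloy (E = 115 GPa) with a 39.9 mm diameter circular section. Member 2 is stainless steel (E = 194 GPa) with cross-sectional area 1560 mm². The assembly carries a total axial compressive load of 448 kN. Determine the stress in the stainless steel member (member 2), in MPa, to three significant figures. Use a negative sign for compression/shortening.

A_1 = 1250 mm².
Equal strain + equilibrium ⇒ each member carries load in proportion to AE: A₁E₁ = 143800000 N, A₂E₂ = 302600000 N, ΣAE = 446400000 N.
σ₂ = P·E₂/ΣAE = -448000·194000/446400000 = -194.7 MPa.

-195 MPa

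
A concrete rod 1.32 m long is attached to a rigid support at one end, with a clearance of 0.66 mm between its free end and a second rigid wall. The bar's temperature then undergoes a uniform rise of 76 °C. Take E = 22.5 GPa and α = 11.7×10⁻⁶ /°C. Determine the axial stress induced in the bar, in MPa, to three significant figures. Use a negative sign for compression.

Free thermal expansion αLΔT = 11.7e-6 · 1320 · 76 = 1.174 mm.
The walls engage after the gap closes; constrained expansion = 1.174 − 0.66 = 0.5137 mm.
The walls impose strain ε = −(0.5137)/1320 = -3.8920e-04; σ = Eε = 22500 · -3.8920e-04 = -8.757 MPa.

-8.76 MPa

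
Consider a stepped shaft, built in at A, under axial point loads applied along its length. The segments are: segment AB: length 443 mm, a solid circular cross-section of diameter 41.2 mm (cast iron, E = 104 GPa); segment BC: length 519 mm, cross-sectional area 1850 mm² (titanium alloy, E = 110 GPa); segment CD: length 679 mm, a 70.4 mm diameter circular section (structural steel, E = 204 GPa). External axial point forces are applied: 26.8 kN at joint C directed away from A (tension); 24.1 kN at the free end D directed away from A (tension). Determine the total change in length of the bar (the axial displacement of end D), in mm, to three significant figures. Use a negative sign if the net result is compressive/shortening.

Internal axial forces (sectioning from the free end, tension +): N_CD = 24.1 kN, N_BC = 50.9 kN, N_AB = 50.9 kN.
A_AB = 1333 mm².
A_CD = 3893 mm².
δ_AB = 50900·443/(1333·104000) = 0.1626 mm
δ_BC = 50900·519/(1850·110000) = 0.1298 mm
δ_CD = 24100·679/(3893·204000) = 0.02061 mm
δ = Σδ_i = 0.3131 mm.

0.313 mm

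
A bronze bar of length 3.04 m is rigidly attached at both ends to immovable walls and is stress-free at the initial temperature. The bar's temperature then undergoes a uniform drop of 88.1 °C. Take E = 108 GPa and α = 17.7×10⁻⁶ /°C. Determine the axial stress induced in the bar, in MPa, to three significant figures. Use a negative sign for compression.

168 MPa

Free thermal expansion αLΔT = 17.7e-6 · 3040 · -88.1 = -4.74 mm.
The walls impose strain ε = −(-4.74)/3040 = 1.5594e-03; σ = Eε = 108000 · 1.5594e-03 = 168.4 MPa.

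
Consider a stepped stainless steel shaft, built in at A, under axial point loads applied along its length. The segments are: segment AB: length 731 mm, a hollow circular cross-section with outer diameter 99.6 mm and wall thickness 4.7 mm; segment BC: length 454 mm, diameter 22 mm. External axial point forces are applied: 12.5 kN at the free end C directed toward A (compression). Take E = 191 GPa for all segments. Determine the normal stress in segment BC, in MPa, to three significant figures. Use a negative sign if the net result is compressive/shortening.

-32.9 MPa

Internal axial forces (sectioning from the free end, tension +): N_BC = -12.5 kN, N_AB = -12.5 kN.
A_BC = 380.1 mm².
σ_BC = N_BC/A_BC = -12500/380.1 = -32.88 MPa.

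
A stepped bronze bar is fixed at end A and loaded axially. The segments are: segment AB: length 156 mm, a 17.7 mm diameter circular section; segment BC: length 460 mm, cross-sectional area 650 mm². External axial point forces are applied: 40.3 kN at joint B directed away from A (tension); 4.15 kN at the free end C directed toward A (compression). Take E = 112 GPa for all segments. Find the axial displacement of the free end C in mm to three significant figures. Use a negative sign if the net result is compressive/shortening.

0.178 mm

Internal axial forces (sectioning from the free end, tension +): N_BC = -4.15 kN, N_AB = 36.15 kN.
A_AB = 246.1 mm².
δ_AB = 36150·156/(246.1·112000) = 0.2046 mm
δ_BC = -4150·460/(650·112000) = -0.02622 mm
δ = Σδ_i = 0.1784 mm.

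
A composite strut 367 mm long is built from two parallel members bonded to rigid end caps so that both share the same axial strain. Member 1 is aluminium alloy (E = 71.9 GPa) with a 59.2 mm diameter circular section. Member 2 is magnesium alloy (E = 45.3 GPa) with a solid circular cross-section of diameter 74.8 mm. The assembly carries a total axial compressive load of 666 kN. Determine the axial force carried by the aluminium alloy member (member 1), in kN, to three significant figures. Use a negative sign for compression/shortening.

-332 kN

A_1 = 2753 mm².
A_2 = 4394 mm².
Equal strain + equilibrium ⇒ each member carries load in proportion to AE: A₁E₁ = 197900000 N, A₂E₂ = 199100000 N, ΣAE = 397000000 N.
F₁ = P·A₁E₁/ΣAE = -666000·197900000/397000000 = -332000 N.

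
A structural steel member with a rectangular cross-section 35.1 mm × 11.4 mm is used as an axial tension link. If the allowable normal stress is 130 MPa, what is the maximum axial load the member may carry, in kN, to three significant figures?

A = 400.1 mm².
P_max = σ_allow · A = 130 · 400.1 = 52020 N = 52.02 kN.

52.0 kN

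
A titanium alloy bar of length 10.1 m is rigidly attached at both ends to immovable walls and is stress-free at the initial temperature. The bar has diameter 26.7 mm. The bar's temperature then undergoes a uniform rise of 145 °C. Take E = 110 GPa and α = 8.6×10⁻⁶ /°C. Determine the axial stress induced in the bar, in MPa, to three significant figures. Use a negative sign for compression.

-137 MPa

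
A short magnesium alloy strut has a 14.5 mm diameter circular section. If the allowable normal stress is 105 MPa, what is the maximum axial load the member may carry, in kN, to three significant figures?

17.3 kN

A = 165.1 mm².
P_max = σ_allow · A = 105 · 165.1 = 17340 N = 17.34 kN.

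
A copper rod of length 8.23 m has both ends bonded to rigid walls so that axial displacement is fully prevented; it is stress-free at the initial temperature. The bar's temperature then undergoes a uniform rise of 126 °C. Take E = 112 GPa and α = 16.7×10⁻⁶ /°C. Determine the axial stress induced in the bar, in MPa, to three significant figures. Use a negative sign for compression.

-236 MPa

Free thermal expansion αLΔT = 16.7e-6 · 8230 · 126 = 17.32 mm.
The walls impose strain ε = −(17.32)/8230 = -2.1042e-03; σ = Eε = 112000 · -2.1042e-03 = -235.7 MPa.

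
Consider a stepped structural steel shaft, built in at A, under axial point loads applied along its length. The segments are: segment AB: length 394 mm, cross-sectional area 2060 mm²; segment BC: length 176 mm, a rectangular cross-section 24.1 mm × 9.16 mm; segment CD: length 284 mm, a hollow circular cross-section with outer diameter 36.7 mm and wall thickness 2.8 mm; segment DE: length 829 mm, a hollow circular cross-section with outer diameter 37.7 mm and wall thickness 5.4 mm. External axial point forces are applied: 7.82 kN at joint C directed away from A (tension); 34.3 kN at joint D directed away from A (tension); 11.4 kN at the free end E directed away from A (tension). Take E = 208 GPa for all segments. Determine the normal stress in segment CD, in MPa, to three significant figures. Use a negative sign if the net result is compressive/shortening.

Internal axial forces (sectioning from the free end, tension +): N_DE = 11.4 kN, N_CD = 45.7 kN, N_BC = 53.52 kN, N_AB = 53.52 kN.
A_CD = 298.2 mm².
σ_CD = N_CD/A_CD = 45700/298.2 = 153.3 MPa.

153 MPa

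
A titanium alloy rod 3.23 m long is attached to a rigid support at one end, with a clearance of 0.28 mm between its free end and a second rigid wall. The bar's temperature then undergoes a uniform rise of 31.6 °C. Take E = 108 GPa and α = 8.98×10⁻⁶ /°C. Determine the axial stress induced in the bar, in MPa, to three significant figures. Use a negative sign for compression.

-21.3 MPa

Free thermal expansion αLΔT = 8.98e-6 · 3230 · 31.6 = 0.9166 mm.
The walls engage after the gap closes; constrained expansion = 0.9166 − 0.28 = 0.6366 mm.
The walls impose strain ε = −(0.6366)/3230 = -1.9708e-04; σ = Eε = 108000 · -1.9708e-04 = -21.28 MPa.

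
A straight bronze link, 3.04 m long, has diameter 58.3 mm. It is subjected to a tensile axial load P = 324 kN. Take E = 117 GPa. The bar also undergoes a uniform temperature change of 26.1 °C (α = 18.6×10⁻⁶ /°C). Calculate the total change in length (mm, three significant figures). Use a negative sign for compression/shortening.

A = 2669 mm².
δ_mech = NL/(AE) = 324000·3040/(2669·117000) = 3.154 mm.
δ_thermal = αLΔT = 18.6e-6·3040·26.1 = 1.476 mm.
δ = δ_mech + δ_thermal = 4.629 mm.

4.63 mm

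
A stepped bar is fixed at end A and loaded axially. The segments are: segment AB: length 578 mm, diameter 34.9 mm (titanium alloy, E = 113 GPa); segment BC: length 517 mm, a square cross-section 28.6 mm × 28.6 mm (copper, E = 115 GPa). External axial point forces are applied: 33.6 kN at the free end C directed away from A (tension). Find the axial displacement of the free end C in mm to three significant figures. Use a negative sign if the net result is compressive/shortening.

Internal axial forces (sectioning from the free end, tension +): N_BC = 33.6 kN, N_AB = 33.6 kN.
A_AB = 956.6 mm².
A_BC = 818 mm².
δ_AB = 33600·578/(956.6·113000) = 0.1797 mm
δ_BC = 33600·517/(818·115000) = 0.1847 mm
δ = Σδ_i = 0.3643 mm.

0.364 mm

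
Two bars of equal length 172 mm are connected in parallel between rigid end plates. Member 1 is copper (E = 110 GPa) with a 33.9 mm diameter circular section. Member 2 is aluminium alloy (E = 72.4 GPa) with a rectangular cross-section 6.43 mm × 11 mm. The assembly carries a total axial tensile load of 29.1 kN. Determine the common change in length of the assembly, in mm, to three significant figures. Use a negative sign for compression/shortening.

0.0479 mm

A_1 = 902.6 mm².
A_2 = 70.73 mm².
Equal strain + equilibrium ⇒ each member carries load in proportion to AE: A₁E₁ = 99280000 N, A₂E₂ = 5121000 N, ΣAE = 104400000 N.
δ = PL/ΣAE = 29100·172/104400000 = 0.04794 mm.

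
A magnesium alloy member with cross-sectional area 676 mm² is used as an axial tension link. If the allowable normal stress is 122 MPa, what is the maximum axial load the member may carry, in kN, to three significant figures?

82.5 kN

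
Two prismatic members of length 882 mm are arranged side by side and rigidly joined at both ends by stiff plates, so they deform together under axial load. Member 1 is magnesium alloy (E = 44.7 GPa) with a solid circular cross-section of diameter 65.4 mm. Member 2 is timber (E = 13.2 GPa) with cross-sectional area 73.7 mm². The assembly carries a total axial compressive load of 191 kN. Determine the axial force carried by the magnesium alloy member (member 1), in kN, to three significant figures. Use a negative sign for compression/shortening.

A_1 = 3359 mm².
Equal strain + equilibrium ⇒ each member carries load in proportion to AE: A₁E₁ = 150200000 N, A₂E₂ = 972800 N, ΣAE = 151100000 N.
F₁ = P·A₁E₁/ΣAE = -191000·150200000/151100000 = -189800 N.

-190 kN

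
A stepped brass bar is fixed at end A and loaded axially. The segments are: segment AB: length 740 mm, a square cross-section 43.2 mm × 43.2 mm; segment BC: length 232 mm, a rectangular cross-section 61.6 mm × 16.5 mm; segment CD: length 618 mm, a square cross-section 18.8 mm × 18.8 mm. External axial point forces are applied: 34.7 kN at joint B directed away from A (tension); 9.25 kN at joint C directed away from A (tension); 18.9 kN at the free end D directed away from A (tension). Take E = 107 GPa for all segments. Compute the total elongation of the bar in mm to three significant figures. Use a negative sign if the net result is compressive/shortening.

Internal axial forces (sectioning from the free end, tension +): N_CD = 18.9 kN, N_BC = 28.15 kN, N_AB = 62.85 kN.
A_AB = 1866 mm².
A_BC = 1016 mm².
A_CD = 353.4 mm².
δ_AB = 62850·740/(1866·107000) = 0.2329 mm
δ_BC = 28150·232/(1016·107000) = 0.06005 mm
δ_CD = 18900·618/(353.4·107000) = 0.3089 mm
δ = Σδ_i = 0.6018 mm.

0.602 mm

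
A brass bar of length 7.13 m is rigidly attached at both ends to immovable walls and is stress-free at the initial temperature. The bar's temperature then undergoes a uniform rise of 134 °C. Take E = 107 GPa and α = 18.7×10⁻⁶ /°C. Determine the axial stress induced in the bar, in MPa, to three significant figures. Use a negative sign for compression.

Free thermal expansion αLΔT = 18.7e-6 · 7130 · 134 = 17.87 mm.
The walls impose strain ε = −(17.87)/7130 = -2.5058e-03; σ = Eε = 107000 · -2.5058e-03 = -268.1 MPa.

-268 MPa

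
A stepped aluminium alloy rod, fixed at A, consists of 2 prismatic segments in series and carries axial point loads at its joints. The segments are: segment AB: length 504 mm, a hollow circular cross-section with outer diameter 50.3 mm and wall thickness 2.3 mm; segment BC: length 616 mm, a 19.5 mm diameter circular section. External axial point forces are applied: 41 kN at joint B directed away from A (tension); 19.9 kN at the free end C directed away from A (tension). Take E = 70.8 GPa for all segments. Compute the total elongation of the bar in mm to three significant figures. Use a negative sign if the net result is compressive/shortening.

Internal axial forces (sectioning from the free end, tension +): N_BC = 19.9 kN, N_AB = 60.9 kN.
A_AB = 346.8 mm².
A_BC = 298.6 mm².
δ_AB = 60900·504/(346.8·70800) = 1.25 mm
δ_BC = 19900·616/(298.6·70800) = 0.5798 mm
δ = Σδ_i = 1.83 mm.

1.83 mm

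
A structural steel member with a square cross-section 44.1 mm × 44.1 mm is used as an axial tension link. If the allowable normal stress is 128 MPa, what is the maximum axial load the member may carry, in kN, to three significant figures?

A = 1945 mm².
P_max = σ_allow · A = 128 · 1945 = 248900 N = 248.9 kN.

249 kN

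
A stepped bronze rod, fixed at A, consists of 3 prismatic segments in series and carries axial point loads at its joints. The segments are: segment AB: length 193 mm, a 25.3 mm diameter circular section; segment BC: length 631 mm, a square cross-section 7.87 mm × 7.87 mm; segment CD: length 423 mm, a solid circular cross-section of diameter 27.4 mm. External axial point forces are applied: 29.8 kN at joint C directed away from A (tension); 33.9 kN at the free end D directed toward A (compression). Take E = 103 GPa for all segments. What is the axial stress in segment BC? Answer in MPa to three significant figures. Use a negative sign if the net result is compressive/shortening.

-66.2 MPa

Internal axial forces (sectioning from the free end, tension +): N_CD = -33.9 kN, N_BC = -4.1 kN, N_AB = -4.1 kN.
A_BC = 61.94 mm².
σ_BC = N_BC/A_BC = -4100/61.94 = -66.2 MPa.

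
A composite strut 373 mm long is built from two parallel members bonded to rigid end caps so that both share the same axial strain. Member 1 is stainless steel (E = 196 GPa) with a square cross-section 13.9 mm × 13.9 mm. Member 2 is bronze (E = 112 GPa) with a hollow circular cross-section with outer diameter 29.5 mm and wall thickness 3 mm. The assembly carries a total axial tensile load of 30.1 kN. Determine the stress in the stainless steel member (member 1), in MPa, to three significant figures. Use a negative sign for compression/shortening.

89.6 MPa

A_1 = 193.2 mm².
A_2 = 249.8 mm².
Equal strain + equilibrium ⇒ each member carries load in proportion to AE: A₁E₁ = 37870000 N, A₂E₂ = 27970000 N, ΣAE = 65840000 N.
σ₁ = P·E₁/ΣAE = 30100·196000/65840000 = 89.6 MPa.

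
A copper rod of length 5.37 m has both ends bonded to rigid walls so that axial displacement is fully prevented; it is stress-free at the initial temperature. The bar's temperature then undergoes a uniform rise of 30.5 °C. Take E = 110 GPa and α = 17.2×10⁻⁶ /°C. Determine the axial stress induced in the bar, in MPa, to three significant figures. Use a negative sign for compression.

-57.7 MPa

Free thermal expansion αLΔT = 17.2e-6 · 5370 · 30.5 = 2.817 mm.
The walls impose strain ε = −(2.817)/5370 = -5.2460e-04; σ = Eε = 110000 · -5.2460e-04 = -57.71 MPa.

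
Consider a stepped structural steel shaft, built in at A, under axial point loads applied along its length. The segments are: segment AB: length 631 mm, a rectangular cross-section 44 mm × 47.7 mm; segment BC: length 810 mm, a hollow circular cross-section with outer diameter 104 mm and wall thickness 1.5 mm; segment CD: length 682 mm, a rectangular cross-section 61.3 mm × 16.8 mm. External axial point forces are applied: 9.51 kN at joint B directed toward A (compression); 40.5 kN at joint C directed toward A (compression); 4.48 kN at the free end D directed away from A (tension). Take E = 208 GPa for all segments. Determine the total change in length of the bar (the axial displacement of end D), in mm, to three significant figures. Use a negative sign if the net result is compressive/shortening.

-0.342 mm

Internal axial forces (sectioning from the free end, tension +): N_CD = 4.48 kN, N_BC = -36.02 kN, N_AB = -45.53 kN.
A_AB = 2099 mm².
A_BC = 483 mm².
A_CD = 1030 mm².
δ_AB = -45530·631/(2099·208000) = -0.06581 mm
δ_BC = -36020·810/(483·208000) = -0.2904 mm
δ_CD = 4480·682/(1030·208000) = 0.01426 mm
δ = Σδ_i = -0.3419 mm.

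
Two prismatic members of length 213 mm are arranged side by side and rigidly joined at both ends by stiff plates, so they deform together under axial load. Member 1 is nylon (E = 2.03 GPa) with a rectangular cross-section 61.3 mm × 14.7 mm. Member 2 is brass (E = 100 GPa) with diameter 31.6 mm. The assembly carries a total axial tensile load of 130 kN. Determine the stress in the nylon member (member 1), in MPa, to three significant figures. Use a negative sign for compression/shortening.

A_1 = 901.1 mm².
A_2 = 784.3 mm².
Equal strain + equilibrium ⇒ each member carries load in proportion to AE: A₁E₁ = 1829000 N, A₂E₂ = 78430000 N, ΣAE = 80260000 N.
σ₁ = P·E₁/ΣAE = 130000·2030/80260000 = 3.288 MPa.

3.29 MPa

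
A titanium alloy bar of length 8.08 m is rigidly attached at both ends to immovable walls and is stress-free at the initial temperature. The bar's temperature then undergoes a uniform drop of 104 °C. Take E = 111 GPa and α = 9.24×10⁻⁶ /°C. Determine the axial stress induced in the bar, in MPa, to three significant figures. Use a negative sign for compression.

107 MPa

Free thermal expansion αLΔT = 9.24e-6 · 8080 · -104 = -7.765 mm.
The walls impose strain ε = −(-7.765)/8080 = 9.6096e-04; σ = Eε = 111000 · 9.6096e-04 = 106.7 MPa.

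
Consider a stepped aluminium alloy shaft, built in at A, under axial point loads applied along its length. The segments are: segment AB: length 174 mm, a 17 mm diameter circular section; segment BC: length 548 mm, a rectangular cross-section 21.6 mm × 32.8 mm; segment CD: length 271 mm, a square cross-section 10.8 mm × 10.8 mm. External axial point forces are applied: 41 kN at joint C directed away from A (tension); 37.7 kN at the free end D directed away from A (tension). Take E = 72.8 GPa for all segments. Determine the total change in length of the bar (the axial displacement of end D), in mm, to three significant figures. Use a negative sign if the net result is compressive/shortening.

Internal axial forces (sectioning from the free end, tension +): N_CD = 37.7 kN, N_BC = 78.7 kN, N_AB = 78.7 kN.
A_AB = 227 mm².
A_BC = 708.5 mm².
A_CD = 116.6 mm².
δ_AB = 78700·174/(227·72800) = 0.8287 mm
δ_BC = 78700·548/(708.5·72800) = 0.8362 mm
δ_CD = 37700·271/(116.6·72800) = 1.203 mm
δ = Σδ_i = 2.868 mm.

2.87 mm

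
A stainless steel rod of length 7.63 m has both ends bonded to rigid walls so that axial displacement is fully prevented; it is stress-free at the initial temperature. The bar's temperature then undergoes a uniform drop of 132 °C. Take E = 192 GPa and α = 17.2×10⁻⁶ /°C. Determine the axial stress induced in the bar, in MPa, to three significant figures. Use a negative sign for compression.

436 MPa

Free thermal expansion αLΔT = 17.2e-6 · 7630 · -132 = -17.32 mm.
The walls impose strain ε = −(-17.32)/7630 = 2.2704e-03; σ = Eε = 192000 · 2.2704e-03 = 435.9 MPa.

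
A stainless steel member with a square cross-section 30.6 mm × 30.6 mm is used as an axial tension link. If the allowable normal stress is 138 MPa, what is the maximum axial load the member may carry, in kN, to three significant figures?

A = 936.4 mm².
P_max = σ_allow · A = 138 · 936.4 = 129200 N = 129.2 kN.

129 kN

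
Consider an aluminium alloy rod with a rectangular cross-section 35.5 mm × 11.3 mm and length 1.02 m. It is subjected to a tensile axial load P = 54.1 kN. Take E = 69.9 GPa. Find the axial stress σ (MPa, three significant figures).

135 MPa

A = 401.2 mm².
σ = N/A = 54100/401.2 = 134.9 MPa.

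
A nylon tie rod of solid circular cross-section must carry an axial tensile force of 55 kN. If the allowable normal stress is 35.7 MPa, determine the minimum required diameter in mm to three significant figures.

Required area A ≥ P/σ_allow = 55000/35.7 = 1541 mm².
For a solid circular section, d ≥ √(4A/π) = 44.29 mm.

44.3 mm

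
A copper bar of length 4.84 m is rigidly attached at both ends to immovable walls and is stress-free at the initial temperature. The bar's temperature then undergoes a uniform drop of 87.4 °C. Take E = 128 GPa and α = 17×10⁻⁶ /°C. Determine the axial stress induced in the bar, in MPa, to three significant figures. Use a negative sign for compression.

190 MPa

Free thermal expansion αLΔT = 17e-6 · 4840 · -87.4 = -7.191 mm.
The walls impose strain ε = −(-7.191)/4840 = 1.4858e-03; σ = Eε = 128000 · 1.4858e-03 = 190.2 MPa.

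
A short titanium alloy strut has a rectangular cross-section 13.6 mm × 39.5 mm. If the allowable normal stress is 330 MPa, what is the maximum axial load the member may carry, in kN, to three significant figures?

177 kN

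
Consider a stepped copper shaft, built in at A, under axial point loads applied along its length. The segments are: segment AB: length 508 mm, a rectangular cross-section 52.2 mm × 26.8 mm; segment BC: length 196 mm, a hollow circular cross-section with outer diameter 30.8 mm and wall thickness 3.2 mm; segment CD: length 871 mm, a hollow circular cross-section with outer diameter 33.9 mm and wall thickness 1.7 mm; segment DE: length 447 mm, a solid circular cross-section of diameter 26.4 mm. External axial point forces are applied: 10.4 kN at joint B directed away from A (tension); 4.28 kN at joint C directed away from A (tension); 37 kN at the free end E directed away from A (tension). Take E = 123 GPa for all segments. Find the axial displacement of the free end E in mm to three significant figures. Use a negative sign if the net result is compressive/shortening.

2.16 mm

Internal axial forces (sectioning from the free end, tension +): N_DE = 37 kN, N_CD = 37 kN, N_BC = 41.28 kN, N_AB = 51.68 kN.
A_AB = 1399 mm².
A_BC = 277.5 mm².
A_CD = 172 mm².
A_DE = 547.4 mm².
δ_AB = 51680·508/(1399·123000) = 0.1526 mm
δ_BC = 41280·196/(277.5·123000) = 0.2371 mm
δ_CD = 37000·871/(172·123000) = 1.524 mm
δ_DE = 37000·447/(547.4·123000) = 0.2456 mm
δ = Σδ_i = 2.159 mm.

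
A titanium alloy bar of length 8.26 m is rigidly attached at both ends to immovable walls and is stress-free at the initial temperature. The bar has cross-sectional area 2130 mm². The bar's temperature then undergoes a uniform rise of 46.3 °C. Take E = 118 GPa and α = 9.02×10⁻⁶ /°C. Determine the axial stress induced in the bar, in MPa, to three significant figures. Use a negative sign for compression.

-49.3 MPa

Free thermal expansion αLΔT = 9.02e-6 · 8260 · 46.3 = 3.45 mm.
The walls impose strain ε = −(3.45)/8260 = -4.1763e-04; σ = Eε = 118000 · -4.1763e-04 = -49.28 MPa.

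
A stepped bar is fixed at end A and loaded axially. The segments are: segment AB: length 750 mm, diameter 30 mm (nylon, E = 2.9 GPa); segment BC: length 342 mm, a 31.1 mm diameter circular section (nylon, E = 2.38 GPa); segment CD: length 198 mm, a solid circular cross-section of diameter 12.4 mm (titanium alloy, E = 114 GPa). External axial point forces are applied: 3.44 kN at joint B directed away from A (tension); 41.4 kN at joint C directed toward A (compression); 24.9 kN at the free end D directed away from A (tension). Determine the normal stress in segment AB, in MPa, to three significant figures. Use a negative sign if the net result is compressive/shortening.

-18.5 MPa

Internal axial forces (sectioning from the free end, tension +): N_CD = 24.9 kN, N_BC = -16.5 kN, N_AB = -13.06 kN.
A_AB = 706.9 mm².
σ_AB = N_AB/A_AB = -13060/706.9 = -18.48 MPa.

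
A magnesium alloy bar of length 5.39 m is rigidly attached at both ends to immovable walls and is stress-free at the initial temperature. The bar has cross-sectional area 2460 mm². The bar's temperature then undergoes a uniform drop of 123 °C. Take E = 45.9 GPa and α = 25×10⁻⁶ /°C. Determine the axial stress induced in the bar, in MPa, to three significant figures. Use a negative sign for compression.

141 MPa

Free thermal expansion αLΔT = 25e-6 · 5390 · -123 = -16.57 mm.
The walls impose strain ε = −(-16.57)/5390 = 3.0750e-03; σ = Eε = 45900 · 3.0750e-03 = 141.1 MPa.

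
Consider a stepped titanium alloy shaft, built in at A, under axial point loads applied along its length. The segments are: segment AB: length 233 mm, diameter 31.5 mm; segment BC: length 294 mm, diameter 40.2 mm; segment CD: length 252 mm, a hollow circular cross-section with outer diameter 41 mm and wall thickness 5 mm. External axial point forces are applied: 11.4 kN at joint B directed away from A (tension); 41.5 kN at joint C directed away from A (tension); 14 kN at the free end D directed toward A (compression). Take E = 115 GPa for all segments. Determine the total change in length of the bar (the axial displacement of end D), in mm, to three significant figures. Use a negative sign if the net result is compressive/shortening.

Internal axial forces (sectioning from the free end, tension +): N_CD = -14 kN, N_BC = 27.5 kN, N_AB = 38.9 kN.
A_AB = 779.3 mm².
A_BC = 1269 mm².
A_CD = 565.5 mm².
δ_AB = 38900·233/(779.3·115000) = 0.1011 mm
δ_BC = 27500·294/(1269·115000) = 0.05539 mm
δ_CD = -14000·252/(565.5·115000) = -0.05425 mm
δ = Σδ_i = 0.1023 mm.

0.102 mm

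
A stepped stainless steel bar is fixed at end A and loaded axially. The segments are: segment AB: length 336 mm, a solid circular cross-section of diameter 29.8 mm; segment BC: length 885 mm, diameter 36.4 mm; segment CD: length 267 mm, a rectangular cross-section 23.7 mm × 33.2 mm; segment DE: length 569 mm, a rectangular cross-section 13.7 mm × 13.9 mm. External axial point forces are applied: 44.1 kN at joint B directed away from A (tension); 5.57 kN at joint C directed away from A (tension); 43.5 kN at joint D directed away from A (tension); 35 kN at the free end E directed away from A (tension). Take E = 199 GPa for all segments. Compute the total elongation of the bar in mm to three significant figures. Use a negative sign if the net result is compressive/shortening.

Internal axial forces (sectioning from the free end, tension +): N_DE = 35 kN, N_CD = 78.5 kN, N_BC = 84.07 kN, N_AB = 128.2 kN.
A_AB = 697.5 mm².
A_BC = 1041 mm².
A_CD = 786.8 mm².
A_DE = 190.4 mm².
δ_AB = 128200·336/(697.5·199000) = 0.3103 mm
δ_BC = 84070·885/(1041·199000) = 0.3593 mm
δ_CD = 78500·267/(786.8·199000) = 0.1339 mm
δ_DE = 35000·569/(190.4·199000) = 0.5255 mm
δ = Σδ_i = 1.329 mm.

1.33 mm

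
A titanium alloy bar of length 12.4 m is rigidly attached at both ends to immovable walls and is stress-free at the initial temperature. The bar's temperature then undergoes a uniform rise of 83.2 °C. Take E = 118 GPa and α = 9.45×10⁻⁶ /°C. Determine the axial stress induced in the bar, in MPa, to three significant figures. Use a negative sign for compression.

-92.8 MPa

Free thermal expansion αLΔT = 9.45e-6 · 12400 · 83.2 = 9.749 mm.
The walls impose strain ε = −(9.749)/12400 = -7.8624e-04; σ = Eε = 118000 · -7.8624e-04 = -92.78 MPa.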